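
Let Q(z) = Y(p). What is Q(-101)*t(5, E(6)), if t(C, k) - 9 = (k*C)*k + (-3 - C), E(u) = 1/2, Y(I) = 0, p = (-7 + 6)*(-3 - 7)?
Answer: 0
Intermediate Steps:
p = 10 (p = -1*(-10) = 10)
Q(z) = 0
E(u) = 1/2
t(C, k) = 6 - C + C*k**2 (t(C, k) = 9 + ((k*C)*k + (-3 - C)) = 9 + ((C*k)*k + (-3 - C)) = 9 + (C*k**2 + (-3 - C)) = 9 + (-3 - C + C*k**2) = 6 - C + C*k**2)
Q(-101)*t(5, E(6)) = 0*(6 - 1*5 + 5*(1/2)**2) = 0*(6 - 5 + 5*(1/4)) = 0*(6 - 5 + 5/4) = 0*(9/4) = 0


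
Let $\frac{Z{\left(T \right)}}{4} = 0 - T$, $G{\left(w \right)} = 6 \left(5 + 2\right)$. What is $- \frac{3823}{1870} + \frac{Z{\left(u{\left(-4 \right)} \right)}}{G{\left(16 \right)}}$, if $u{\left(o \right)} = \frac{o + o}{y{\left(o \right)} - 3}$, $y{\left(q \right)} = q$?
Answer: $- \frac{591901}{274890} \approx -2.1532$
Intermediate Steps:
$u{\left(o \right)} = \frac{2 o}{-3 + o}$ ($u{\left(o \right)} = \frac{o + o}{o - 3} = \frac{2 o}{-3 + o}$)
$G{\left(w \right)} = 42$ ($G{\left(w \right)} = 6 \cdot 7 = 42$)
$Z{\left(T \right)} = - 4 T$ ($Z{\left(T \right)} = 4 \left(0 - T\right) = 4 \left(- T\right) = - 4 T$)
$- \frac{3823}{1870} + \frac{Z{\left(u{\left(-4 \right)} \right)}}{G{\left(16 \right)}} = - \frac{3823}{1870} + \frac{\left(-4\right) 2 \left(-4\right) \frac{1}{-3 - 4}}{42} = \left(-3823\right) \frac{1}{1870} + - 4 \cdot 2 \left(-4\right) \frac{1}{-7} \cdot \frac{1}{42} = - \frac{3823}{1870} + - 4 \cdot 2 \left(-4\right) \left(- \frac{1}{7}\right) \frac{1}{42} = - \frac{3823}{1870} + \left(-4\right) \frac{8}{7} \cdot \frac{1}{42} = - \frac{3823}{1870} - \frac{16}{147} = - \frac{591901}{274890}$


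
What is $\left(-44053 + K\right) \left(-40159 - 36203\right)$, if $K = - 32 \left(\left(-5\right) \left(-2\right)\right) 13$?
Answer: $3681641106$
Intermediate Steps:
$K = -4160$ ($K = \left(-32\right) 10 \cdot 13 = \left(-320\right) 13 = -4160$)
$\left(-44053 + K\right) \left(-40159 - 36203\right) = \left(-44053 - 4160\right) \left(-40159 - 36203\right) = \left(-48213\right) \left(-76362\right) = 3681641106$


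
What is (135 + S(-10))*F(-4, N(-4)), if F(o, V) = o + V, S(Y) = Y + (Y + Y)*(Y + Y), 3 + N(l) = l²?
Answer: 4725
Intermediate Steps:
N(l) = -3 + l²
S(Y) = Y + 4*Y² (S(Y) = Y + (2*Y)*(2*Y) = Y + 4*Y²)
F(o, V) = V + o
(135 + S(-10))*F(-4, N(-4)) = (135 - 10*(1 + 4*(-10)))*((-3 + (-4)²) - 4) = (135 - 10*(1 - 40))*((-3 + 16) - 4) = (135 - 10*(-39))*(13 - 4) = (135 + 390)*9 = 525*9 = 4725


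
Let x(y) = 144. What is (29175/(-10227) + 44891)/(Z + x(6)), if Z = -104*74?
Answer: -76511847/12872384 ≈ -5.9439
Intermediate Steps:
Z = -7696
(29175/(-10227) + 44891)/(Z + x(6)) = (29175/(-10227) + 44891)/(-7696 + 144) = (29175*(-1/10227) + 44891)/(-7552) = (-9725/3409 + 44891)*(-1/7552) = (153023694/3409)*(-1/7552) = -76511847/12872384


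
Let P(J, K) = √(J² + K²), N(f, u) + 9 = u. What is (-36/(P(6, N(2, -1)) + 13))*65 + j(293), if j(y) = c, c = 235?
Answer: -7555/11 + 1560*√34/11 ≈ 140.12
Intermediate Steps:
j(y) = 235
N(f, u) = -9 + u
(-36/(P(6, N(2, -1)) + 13))*65 + j(293) = (-36/(√(6² + (-9 - 1)²) + 13))*65 + 235 = (-36/(√(36 + (-10)²) + 13))*65 + 235 = (-36/(√(36 + 100) + 13))*65 + 235 = (-36/(√136 + 13))*65 + 235 = (-36/(2*√34 + 13))*65 + 235 = (-36/(13 + 2*√34))*65 + 235 = -36/(13 + 2*√34)*65 + 235 = -2340/(13 + 2*√34) + 235 = 235 - 2340/(13 + 2*√34)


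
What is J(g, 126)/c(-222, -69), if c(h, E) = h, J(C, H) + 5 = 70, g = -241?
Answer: -65/222 ≈ -0.29279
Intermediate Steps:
J(C, H) = 65 (J(C, H) = -5 + 70 = 65)
J(g, 126)/c(-222, -69) = 65/(-222) = 65*(-1/222) = -65/222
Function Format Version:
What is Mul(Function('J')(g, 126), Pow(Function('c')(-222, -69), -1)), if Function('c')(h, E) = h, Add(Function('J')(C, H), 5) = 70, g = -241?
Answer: Rational(-65, 222) ≈ -0.29279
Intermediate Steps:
Function('J')(C, H) = 65 (Function('J')(C, H) = Add(-5, 70) = 65)
Mul(Function('J')(g, 126), Pow(Function('c')(-222, -69), -1)) = Mul(65, Pow(-222, -1)) = Mul(65, Rational(-1, 222)) = Rational(-65, 222)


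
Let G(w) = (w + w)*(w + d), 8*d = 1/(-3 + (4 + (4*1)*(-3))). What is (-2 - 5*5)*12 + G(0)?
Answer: -324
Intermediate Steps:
d = -1/88 (d = 1/(8*(-3 + (4 + (4*1)*(-3)))) = 1/(8*(-3 + (4 + 4*(-3)))) = 1/(8*(-3 + (4 - 12))) = 1/(8*(-3 - 8)) = (1/8)/(-11) = (1/8)*(-1/11) = -1/88 ≈ -0.011364)
G(w) = 2*w*(-1/88 + w) (G(w) = (w + w)*(w - 1/88) = (2*w)*(-1/88 + w) = 2*w*(-1/88 + w))
(-2 - 5*5)*12 + G(0) = (-2 - 5*5)*12 + (1/44)*0*(-1 + 88*0) = (-2 - 25)*12 + (1/44)*0*(-1 + 0) = -27*12 + (1/44)*0*(-1) = -324 + 0 = -324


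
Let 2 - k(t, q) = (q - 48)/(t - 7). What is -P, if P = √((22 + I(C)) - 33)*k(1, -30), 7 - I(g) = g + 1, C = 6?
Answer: 11*I*√11 ≈ 36.483*I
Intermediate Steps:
I(g) = 6 - g (I(g) = 7 - (g + 1) = 7 - (1 + g) = 7 + (-1 - g) = 6 - g)
k(t, q) = 2 - (-48 + q)/(-7 + t) (k(t, q) = 2 - (q - 48)/(t - 7) = 2 - (-48 + q)/(-7 + t))
P = -11*I*√11 (P = √((22 + (6 - 1*6)) - 33)*((34 - 1*(-30) + 2*1)/(-7 + 1)) = √((22 + (6 - 6)) - 33)*((34 + 30 + 2)/(-6)) = √((22 + 0) - 33)*(-⅙*66) = √(22 - 33)*(-11) = √(-11)*(-11) = (I*√11)*(-11) = -11*I*√11 ≈ -36.483*I)
-P = -(-11)*I*√11 = 11*I*√11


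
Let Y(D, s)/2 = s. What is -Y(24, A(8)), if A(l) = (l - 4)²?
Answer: -32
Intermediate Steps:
A(l) = (-4 + l)²
Y(D, s) = 2*s
-Y(24, A(8)) = -2*(-4 + 8)² = -2*4² = -2*16 = -1*32 = -32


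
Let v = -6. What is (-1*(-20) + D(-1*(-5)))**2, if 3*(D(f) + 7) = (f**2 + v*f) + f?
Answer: 169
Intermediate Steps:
D(f) = -7 - 5*f/3 + f**2/3 (D(f) = -7 + ((f**2 - 6*f) + f)/3 = -7 + (f**2 - 5*f)/3 = -7 + (-5*f/3 + f**2/3) = -7 - 5*f/3 + f**2/3)
(-1*(-20) + D(-1*(-5)))**2 = (-1*(-20) + (-7 - (-5)*(-5)/3 + (-1*(-5))**2/3))**2 = (20 + (-7 - 5/3*5 + (1/3)*5**2))**2 = (20 + (-7 - 25/3 + (1/3)*25))**2 = (20 + (-7 - 25/3 + 25/3))**2 = (20 - 7)**2 = 13**2 = 169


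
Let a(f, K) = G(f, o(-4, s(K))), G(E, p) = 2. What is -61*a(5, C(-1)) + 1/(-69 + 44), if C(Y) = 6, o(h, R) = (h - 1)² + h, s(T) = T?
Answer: -3051/25 ≈ -122.04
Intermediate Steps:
o(h, R) = h + (-1 + h)² (o(h, R) = (-1 + h)² + h = h + (-1 + h)²)
a(f, K) = 2
-61*a(5, C(-1)) + 1/(-69 + 44) = -61*2 + 1/(-69 + 44) = -122 + 1/(-25) = -122 - 1/25 = -3051/25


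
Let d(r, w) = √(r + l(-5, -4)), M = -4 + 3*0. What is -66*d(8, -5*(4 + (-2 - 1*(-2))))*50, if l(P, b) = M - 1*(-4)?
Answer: -6600*√2 ≈ -9333.8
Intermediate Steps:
M = -4 (M = -4 + 0 = -4)
l(P, b) = 0 (l(P, b) = -4 - 1*(-4) = -4 + 4 = 0)
d(r, w) = √r (d(r, w) = √(r + 0) = √r)
-66*d(8, -5*(4 + (-2 - 1*(-2))))*50 = -132*√2*50 = -6600*√2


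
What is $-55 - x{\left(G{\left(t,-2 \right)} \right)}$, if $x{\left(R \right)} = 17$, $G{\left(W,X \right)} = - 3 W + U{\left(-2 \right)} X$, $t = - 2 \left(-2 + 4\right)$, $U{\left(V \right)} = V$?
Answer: $-72$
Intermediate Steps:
$t = -4$ ($t = \left(-2\right) 2 = -4$)
$G{\left(W,X \right)} = - 3 W - 2 X$
$-55 - x{\left(G{\left(t,-2 \right)} \right)} = -55 - 17 = -72$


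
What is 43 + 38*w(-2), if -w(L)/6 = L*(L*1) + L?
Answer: -413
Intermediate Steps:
w(L) = -6*L - 6*L**2 (w(L) = -6*(L*(L*1) + L) = -6*(L*L + L) = -6*(L**2 + L) = -6*(L + L**2) = -6*L - 6*L**2)
43 + 38*w(-2) = 43 + 38*(-6*(-2)*(1 - 2)) = 43 + 38*(-6*(-2)*(-1)) = 43 + 38*(-12) = 43 - 456 = -413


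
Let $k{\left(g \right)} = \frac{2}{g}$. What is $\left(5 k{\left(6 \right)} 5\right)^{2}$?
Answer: $\frac{625}{9} \approx 69.444$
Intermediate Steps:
$\left(5 k{\left(6 \right)} 5\right)^{2} = \left(5 \cdot \frac{2}{6} \cdot 5\right)^{2} = \left(5 \cdot 2 \cdot \frac{1}{6} \cdot 5\right)^{2} = \left(5 \cdot \frac{1}{3} \cdot 5\right)^{2} = \left(\frac{5}{3} \cdot 5\right)^{2} = \left(\frac{25}{3}\right)^{2} = \frac{625}{9}$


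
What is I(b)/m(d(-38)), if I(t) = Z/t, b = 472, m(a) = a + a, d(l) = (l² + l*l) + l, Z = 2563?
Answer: 2563/2690400 ≈ 0.00095265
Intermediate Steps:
d(l) = l + 2*l² (d(l) = (l² + l²) + l = 2*l² + l = l + 2*l²)
m(a) = 2*a
I(t) = 2563/t
I(b)/m(d(-38)) = (2563/472)/((2*(-38*(1 + 2*(-38))))) = (2563*(1/472))/((2*(-38*(1 - 76)))) = 2563/(472*((2*(-38*(-75))))) = 2563/(472*((2*2850))) = (2563/472)/5700 = (2563/472)*(1/5700) = 2563/2690400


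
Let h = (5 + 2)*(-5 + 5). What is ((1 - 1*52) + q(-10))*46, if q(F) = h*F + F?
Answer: -2806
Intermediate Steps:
h = 0 (h = 7*0 = 0)
q(F) = F (q(F) = 0*F + F = 0 + F = F)
((1 - 1*52) + q(-10))*46 = ((1 - 1*52) - 10)*46 = ((1 - 52) - 10)*46 = (-51 - 10)*46 = -61*46 = -2806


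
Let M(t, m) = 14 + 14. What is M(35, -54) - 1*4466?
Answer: -4438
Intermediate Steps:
M(t, m) = 28
M(35, -54) - 1*4466 = 28 - 1*4466 = 28 - 4466 = -4438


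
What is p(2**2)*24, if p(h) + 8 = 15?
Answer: 168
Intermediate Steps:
p(h) = 7 (p(h) = -8 + 15 = 7)
p(2**2)*24 = 7*24 = 168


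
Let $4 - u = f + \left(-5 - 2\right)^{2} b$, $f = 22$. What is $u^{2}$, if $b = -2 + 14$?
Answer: $367236$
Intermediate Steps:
$b = 12$
$u = -606$ ($u = 4 - \left(22 + \left(-5 - 2\right)^{2} \cdot 12\right) = 4 - \left(22 + \left(-7\right)^{2} \cdot 12\right) = 4 - \left(22 + 49 \cdot 12\right) = 4 - \left(22 + 588\right) = 4 - 610 = -606$)
$u^{2} = \left(-606\right)^{2} = 367236$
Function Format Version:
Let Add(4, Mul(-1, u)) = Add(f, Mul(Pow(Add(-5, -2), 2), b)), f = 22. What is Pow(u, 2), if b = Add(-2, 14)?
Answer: 367236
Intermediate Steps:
b = 12
u = -606 (u = Add(4, Mul(-1, Add(22, Mul(Pow(Add(-5, -2), 2), 12)))) = Add(4, Mul(-1, Add(22, Mul(Pow(-7, 2), 12)))) = Add(4, Mul(-1, Add(22, Mul(49, 12)))) = Add(4, Mul(-1, Add(22, 588))) = Add(4, Mul(-1, 610)) = Add(4, -610) = -606)
Pow(u, 2) = Pow(-606, 2) = 367236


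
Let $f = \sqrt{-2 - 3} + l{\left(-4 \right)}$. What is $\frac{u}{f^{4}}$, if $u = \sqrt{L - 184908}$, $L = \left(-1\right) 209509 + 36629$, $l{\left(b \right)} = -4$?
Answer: $\frac{2 i \sqrt{89447}}{\left(4 - i \sqrt{5}\right)^{4}} \approx -1.2104 - 0.61205 i$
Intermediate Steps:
$L = -172880$ ($L = -209509 + 36629 = -172880$)
$f = -4 + i \sqrt{5}$ ($f = \sqrt{-2 - 3} - 4 = \sqrt{-5} - 4 = i \sqrt{5} - 4 = -4 + i \sqrt{5} \approx -4.0 + 2.2361 i$)
$u = 2 i \sqrt{89447}$ ($u = \sqrt{-172880 - 184908} = \sqrt{-357788} = 2 i \sqrt{89447} \approx 598.15 i$)
$\frac{u}{f^{4}} = \frac{2 i \sqrt{89447}}{\left(-4 + i \sqrt{5}\right)^{4}}$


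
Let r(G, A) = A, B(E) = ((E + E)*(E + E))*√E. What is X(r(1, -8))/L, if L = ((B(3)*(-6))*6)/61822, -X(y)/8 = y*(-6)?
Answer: 494576*√3/81 ≈ 10576.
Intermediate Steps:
B(E) = 4*E^(5/2) (B(E) = ((2*E)*(2*E))*√E = (4*E²)*√E = 4*E^(5/2))
X(y) = 48*y (X(y) = -8*y*(-6) = -(-48)*y = 48*y)
L = -648*√3/30911 (L = (((4*3^(5/2))*(-6))*6)/61822 = (((4*(9*√3))*(-6))*6)*(1/61822) = (((36*√3)*(-6))*6)*(1/61822) = (-216*√3*6)*(1/61822) = -1296*√3*(1/61822) = -648*√3/30911 ≈ -0.036310)
X(r(1, -8))/L = (48*(-8))/((-648*√3/30911)) = -(-494576)*√3/81 = 494576*√3/81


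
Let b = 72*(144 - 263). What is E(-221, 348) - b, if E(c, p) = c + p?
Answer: 8695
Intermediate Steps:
b = -8568 (b = 72*(-119) = -8568)
E(-221, 348) - b = (-221 + 348) - 1*(-8568) = 127 + 8568 = 8695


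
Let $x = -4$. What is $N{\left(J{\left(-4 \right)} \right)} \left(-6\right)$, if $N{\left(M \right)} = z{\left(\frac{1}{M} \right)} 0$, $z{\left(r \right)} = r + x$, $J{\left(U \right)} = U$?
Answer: $0$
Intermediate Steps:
$z{\left(r \right)} = -4 + r$ ($z{\left(r \right)} = r - 4 = -4 + r$)
$N{\left(M \right)} = 0$ ($N{\left(M \right)} = \left(-4 + \frac{1}{M}\right) 0 = 0$)
$N{\left(J{\left(-4 \right)} \right)} \left(-6\right) = 0 \left(-6\right) = 0$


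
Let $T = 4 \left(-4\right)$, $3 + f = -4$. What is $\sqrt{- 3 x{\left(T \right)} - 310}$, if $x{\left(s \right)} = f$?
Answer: $17 i \approx 17.0 i$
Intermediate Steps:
$f = -7$ ($f = -3 - 4 = -7$)
$T = -16$
$x{\left(s \right)} = -7$
$\sqrt{- 3 x{\left(T \right)} - 310} = \sqrt{\left(-3\right) \left(-7\right) - 310} = \sqrt{21 - 310} = \sqrt{-289} = 17 i$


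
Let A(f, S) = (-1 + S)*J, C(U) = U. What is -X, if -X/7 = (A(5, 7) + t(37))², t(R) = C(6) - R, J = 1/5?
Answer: 155407/25 ≈ 6216.3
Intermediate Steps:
J = ⅕ (J = 1*(⅕) = ⅕ ≈ 0.20000)
t(R) = 6 - R
A(f, S) = -⅕ + S/5 (A(f, S) = (-1 + S)*(⅕) = -⅕ + S/5)
X = -155407/25 (X = -7*((-⅕ + (⅕)*7) + (6 - 1*37))² = -7*((-⅕ + 7/5) + (6 - 37))² = -7*(6/5 - 31)² = -7*(-149/5)² = -7*22201/25 = -155407/25 ≈ -6216.3)
-X = -1*(-155407/25) = 155407/25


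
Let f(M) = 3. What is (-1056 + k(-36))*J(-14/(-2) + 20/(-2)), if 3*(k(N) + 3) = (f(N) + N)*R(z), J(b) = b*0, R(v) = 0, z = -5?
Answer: 0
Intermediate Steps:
J(b) = 0
k(N) = -3 (k(N) = -3 + ((3 + N)*0)/3 = -3 + (⅓)*0 = -3 + 0 = -3)
(-1056 + k(-36))*J(-14/(-2) + 20/(-2)) = (-1056 - 3)*0 = -1059*0 = 0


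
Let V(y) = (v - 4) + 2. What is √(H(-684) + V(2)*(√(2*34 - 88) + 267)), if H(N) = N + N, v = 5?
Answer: √(-567 + 6*I*√5) ≈ 0.2817 + 23.813*I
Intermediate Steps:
V(y) = 3 (V(y) = (5 - 4) + 2 = 1 + 2 = 3)
H(N) = 2*N
√(H(-684) + V(2)*(√(2*34 - 88) + 267)) = √(2*(-684) + 3*(√(2*34 - 88) + 267)) = √(-1368 + 3*(√(68 - 88) + 267)) = √(-1368 + 3*(√(-20) + 267)) = √(-1368 + 3*(2*I*√5 + 267)) = √(-1368 + 3*(267 + 2*I*√5)) = √(-1368 + (801 + 6*I*√5)) = √(-567 + 6*I*√5)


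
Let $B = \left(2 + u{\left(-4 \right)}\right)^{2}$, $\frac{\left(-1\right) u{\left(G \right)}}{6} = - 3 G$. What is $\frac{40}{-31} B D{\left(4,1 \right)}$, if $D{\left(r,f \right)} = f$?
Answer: $- \frac{196000}{31} \approx -6322.6$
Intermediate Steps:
$u{\left(G \right)} = 18 G$ ($u{\left(G \right)} = - 6 \left(- 3 G\right) = 18 G$)
$B = 4900$ ($B = \left(2 + 18 \left(-4\right)\right)^{2} = \left(2 - 72\right)^{2} = \left(-70\right)^{2} = 4900$)
$\frac{40}{-31} B D{\left(4,1 \right)} = \frac{40}{-31} \cdot 4900 \cdot 1 = 40 \left(- \frac{1}{31}\right) 4900 \cdot 1 = \left(- \frac{40}{31}\right) 4900 \cdot 1 = \left(- \frac{196000}{31}\right) 1 = - \frac{196000}{31}$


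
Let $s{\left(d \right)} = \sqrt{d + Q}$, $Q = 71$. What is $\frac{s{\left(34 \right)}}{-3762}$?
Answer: $- \frac{\sqrt{105}}{3762} \approx -0.0027238$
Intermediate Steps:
$s{\left(d \right)} = \sqrt{71 + d}$ ($s{\left(d \right)} = \sqrt{d + 71} = \sqrt{71 + d}$)
$\frac{s{\left(34 \right)}}{-3762} = \frac{\sqrt{71 + 34}}{-3762} = \sqrt{105} \left(- \frac{1}{3762}\right) = - \frac{\sqrt{105}}{3762}$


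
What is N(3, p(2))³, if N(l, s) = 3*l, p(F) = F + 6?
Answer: 729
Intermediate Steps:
p(F) = 6 + F
N(3, p(2))³ = (3*3)³ = 9³ = 729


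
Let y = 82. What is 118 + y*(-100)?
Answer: -8082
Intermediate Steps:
118 + y*(-100) = 118 + 82*(-100) = 118 - 8200 = -8082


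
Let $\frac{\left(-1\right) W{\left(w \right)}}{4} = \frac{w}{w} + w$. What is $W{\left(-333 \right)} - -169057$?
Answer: $170385$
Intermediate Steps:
$W{\left(w \right)} = -4 - 4 w$ ($W{\left(w \right)} = - 4 \left(\frac{w}{w} + w\right) = - 4 \left(1 + w\right) = -4 - 4 w$)
$W{\left(-333 \right)} - -169057 = \left(-4 - -1332\right) - -169057 = \left(-4 + 1332\right) + 169057 = 1328 + 169057 = 170385$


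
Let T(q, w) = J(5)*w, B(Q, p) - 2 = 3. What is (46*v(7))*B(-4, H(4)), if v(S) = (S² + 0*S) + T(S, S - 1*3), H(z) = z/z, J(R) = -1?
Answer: 10350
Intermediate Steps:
H(z) = 1
B(Q, p) = 5 (B(Q, p) = 2 + 3 = 5)
T(q, w) = -w
v(S) = 3 + S² - S (v(S) = (S² + 0*S) - (S - 1*3) = (S² + 0) - (S - 3) = S² - (-3 + S) = S² + (3 - S) = 3 + S² - S)
(46*v(7))*B(-4, H(4)) = (46*(3 + 7² - 1*7))*5 = (46*(3 + 49 - 7))*5 = (46*45)*5 = 2070*5 = 10350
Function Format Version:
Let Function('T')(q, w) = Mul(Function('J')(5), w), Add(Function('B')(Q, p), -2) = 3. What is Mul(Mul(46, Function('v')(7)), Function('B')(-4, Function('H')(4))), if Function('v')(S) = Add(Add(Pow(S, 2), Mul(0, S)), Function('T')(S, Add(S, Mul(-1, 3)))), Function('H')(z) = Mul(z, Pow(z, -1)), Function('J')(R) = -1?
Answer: 10350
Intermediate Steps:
Function('H')(z) = 1
Function('B')(Q, p) = 5 (Function('B')(Q, p) = Add(2, 3) = 5)
Function('T')(q, w) = Mul(-1, w)
Function('v')(S) = Add(3, Pow(S, 2), Mul(-1, S)) (Function('v')(S) = Add(Add(Pow(S, 2), Mul(0, S)), Mul(-1, Add(S, Mul(-1, 3)))) = Add(Add(Pow(S, 2), 0), Mul(-1, Add(S, -3))) = Add(Pow(S, 2), Mul(-1, Add(-3, S))) = Add(Pow(S, 2), Add(3, Mul(-1, S))) = Add(3, Pow(S, 2), Mul(-1, S)))
Mul(Mul(46, Function('v')(7)), Function('B')(-4, Function('H')(4))) = Mul(Mul(46, Add(3, Pow(7, 2), Mul(-1, 7))), 5) = Mul(Mul(46, Add(3, 49, -7)), 5) = Mul(Mul(46, 45), 5) = Mul(2070, 5) = 10350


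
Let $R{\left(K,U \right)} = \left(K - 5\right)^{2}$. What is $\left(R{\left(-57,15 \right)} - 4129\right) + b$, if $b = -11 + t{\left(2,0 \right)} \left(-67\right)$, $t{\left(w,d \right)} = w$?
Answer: $-430$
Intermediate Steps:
$R{\left(K,U \right)} = \left(-5 + K\right)^{2}$
$b = -145$ ($b = -11 + 2 \left(-67\right) = -11 - 134 = -145$)
$\left(R{\left(-57,15 \right)} - 4129\right) + b = \left(\left(-5 - 57\right)^{2} - 4129\right) - 145 = \left(\left(-62\right)^{2} - 4129\right) - 145 = \left(3844 - 4129\right) - 145 = -285 - 145 = -430$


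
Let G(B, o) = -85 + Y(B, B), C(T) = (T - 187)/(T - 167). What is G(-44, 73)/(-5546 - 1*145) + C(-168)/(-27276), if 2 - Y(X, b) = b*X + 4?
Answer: 58676385/165083444 ≈ 0.35543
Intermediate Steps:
C(T) = (-187 + T)/(-167 + T)
Y(X, b) = -2 - X*b (Y(X, b) = 2 - (b*X + 4) = 2 - (X*b + 4) = 2 - (4 + X*b) = 2 + (-4 - X*b) = -2 - X*b)
G(B, o) = -87 - B² (G(B, o) = -85 + (-2 - B*B) = -85 + (-2 - B²) = -87 - B²)
G(-44, 73)/(-5546 - 1*145) + C(-168)/(-27276) = (-87 - 1*(-44)²)/(-5546 - 1*145) + ((-187 - 168)/(-167 - 168))/(-27276) = (-87 - 1*1936)/(-5546 - 145) + (-355/(-335))*(-1/27276) = (-87 - 1936)/(-5691) - 1/335*(-355)*(-1/27276) = -2023*(-1/5691) + (71/67)*(-1/27276) = 289/813 - 71/1827492 = 58676385/165083444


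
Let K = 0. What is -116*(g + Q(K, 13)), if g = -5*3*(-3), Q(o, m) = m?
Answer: -6728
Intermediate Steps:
g = 45 (g = -15*(-3) = 45)
-116*(g + Q(K, 13)) = -116*(45 + 13) = -116*58 = -6728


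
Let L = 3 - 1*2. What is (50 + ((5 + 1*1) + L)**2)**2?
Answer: 9801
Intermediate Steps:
L = 1 (L = 3 - 2 = 1)
(50 + ((5 + 1*1) + L)**2)**2 = (50 + ((5 + 1*1) + 1)**2)**2 = (50 + ((5 + 1) + 1)**2)**2 = (50 + (6 + 1)**2)**2 = (50 + 7**2)**2 = (50 + 49)**2 = 99**2 = 9801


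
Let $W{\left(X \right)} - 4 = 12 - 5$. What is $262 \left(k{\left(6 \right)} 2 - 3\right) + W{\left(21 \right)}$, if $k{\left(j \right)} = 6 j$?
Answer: $18089$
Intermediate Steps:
$W{\left(X \right)} = 11$ ($W{\left(X \right)} = 4 + \left(12 - 5\right) = 4 + 7 = 11$)
$262 \left(k{\left(6 \right)} 2 - 3\right) + W{\left(21 \right)} = 262 \left(6 \cdot 6 \cdot 2 - 3\right) + 11 = 262 \left(36 \cdot 2 - 3\right) + 11 = 262 \left(72 - 3\right) + 11 = 262 \cdot 69 + 11 = 18078 + 11 = 18089$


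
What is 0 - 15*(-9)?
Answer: 135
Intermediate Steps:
0 - 15*(-9) = 0 + 135 = 135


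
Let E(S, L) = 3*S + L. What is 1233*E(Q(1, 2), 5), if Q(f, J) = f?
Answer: 9864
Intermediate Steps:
E(S, L) = L + 3*S
1233*E(Q(1, 2), 5) = 1233*(5 + 3*1) = 1233*(5 + 3) = 1233*8 = 9864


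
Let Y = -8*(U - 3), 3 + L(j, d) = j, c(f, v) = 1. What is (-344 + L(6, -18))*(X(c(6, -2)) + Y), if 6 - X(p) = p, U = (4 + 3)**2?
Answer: 123783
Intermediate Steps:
U = 49 (U = 7**2 = 49)
X(p) = 6 - p
L(j, d) = -3 + j
Y = -368 (Y = -8*(49 - 3) = -8*46 = -368)
(-344 + L(6, -18))*(X(c(6, -2)) + Y) = (-344 + (-3 + 6))*((6 - 1*1) - 368) = (-344 + 3)*((6 - 1) - 368) = -341*(5 - 368) = -341*(-363) = 123783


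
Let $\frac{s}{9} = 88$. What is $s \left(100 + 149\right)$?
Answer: $197208$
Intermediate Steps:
$s = 792$ ($s = 9 \cdot 88 = 792$)
$s \left(100 + 149\right) = 792 \left(100 + 149\right) = 792 \cdot 249 = 197208$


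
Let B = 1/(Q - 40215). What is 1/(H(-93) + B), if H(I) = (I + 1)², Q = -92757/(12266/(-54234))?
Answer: 2268652974/19201878778069 ≈ 0.00011815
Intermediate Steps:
Q = 2515291569/6133 (Q = -92757/(12266*(-1/54234)) = -92757/(-6133/27117) = -92757*(-27117/6133) = 2515291569/6133 ≈ 4.1012e+5)
B = 6133/2268652974 (B = 1/(2515291569/6133 - 40215) = 1/(2268652974/6133) = 6133/2268652974 ≈ 2.7034e-6)
H(I) = (1 + I)²
1/(H(-93) + B) = 1/((1 - 93)² + 6133/2268652974) = 1/((-92)² + 6133/2268652974) = 1/(8464 + 6133/2268652974) = 1/(19201878778069/2268652974) = 2268652974/19201878778069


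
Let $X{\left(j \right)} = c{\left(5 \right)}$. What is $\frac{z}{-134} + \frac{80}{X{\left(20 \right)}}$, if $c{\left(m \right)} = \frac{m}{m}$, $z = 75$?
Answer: $\frac{10645}{134} \approx 79.44$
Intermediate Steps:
$c{\left(m \right)} = 1$
$X{\left(j \right)} = 1$
$\frac{z}{-134} + \frac{80}{X{\left(20 \right)}} = \frac{75}{-134} + \frac{80}{1} = 75 \left(- \frac{1}{134}\right) + 80 \cdot 1 = - \frac{75}{134} + 80 = \frac{10645}{134}$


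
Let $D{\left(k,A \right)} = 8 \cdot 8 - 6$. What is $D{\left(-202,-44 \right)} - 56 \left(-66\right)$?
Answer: $3754$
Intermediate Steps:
$D{\left(k,A \right)} = 58$ ($D{\left(k,A \right)} = 64 - 6 = 58$)
$D{\left(-202,-44 \right)} - 56 \left(-66\right) = 58 - 56 \left(-66\right) = 58 - -3696 = 58 + 3696 = 3754$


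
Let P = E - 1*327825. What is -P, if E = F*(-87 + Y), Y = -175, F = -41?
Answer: 317083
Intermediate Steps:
E = 10742 (E = -41*(-87 - 175) = -41*(-262) = 10742)
P = -317083 (P = 10742 - 1*327825 = 10742 - 327825 = -317083)
-P = -1*(-317083) = 317083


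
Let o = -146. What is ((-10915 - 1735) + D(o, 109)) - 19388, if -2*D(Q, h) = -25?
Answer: -64051/2 ≈ -32026.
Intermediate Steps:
D(Q, h) = 25/2 (D(Q, h) = -½*(-25) = 25/2)
((-10915 - 1735) + D(o, 109)) - 19388 = ((-10915 - 1735) + 25/2) - 19388 = (-12650 + 25/2) - 19388 = -25275/2 - 19388 = -64051/2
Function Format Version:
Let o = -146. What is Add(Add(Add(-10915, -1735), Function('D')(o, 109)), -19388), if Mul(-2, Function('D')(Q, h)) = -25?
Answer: Rational(-64051, 2) ≈ -32026.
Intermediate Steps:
Function('D')(Q, h) = Rational(25, 2) (Function('D')(Q, h) = Mul(Rational(-1, 2), -25) = Rational(25, 2))
Add(Add(Add(-10915, -1735), Function('D')(o, 109)), -19388) = Add(Add(Add(-10915, -1735), Rational(25, 2)), -19388) = Add(Add(-12650, Rational(25, 2)), -19388) = Add(Rational(-25275, 2), -19388) = Rational(-64051, 2)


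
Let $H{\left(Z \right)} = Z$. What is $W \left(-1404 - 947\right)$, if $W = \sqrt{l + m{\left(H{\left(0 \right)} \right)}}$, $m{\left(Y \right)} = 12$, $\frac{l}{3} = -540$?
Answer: $- 4702 i \sqrt{402} \approx - 94275.0 i$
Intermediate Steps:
$l = -1620$ ($l = 3 \left(-540\right) = -1620$)
$W = 2 i \sqrt{402}$ ($W = \sqrt{-1620 + 12} = \sqrt{-1608} = 2 i \sqrt{402} \approx 40.1 i$)
$W \left(-1404 - 947\right) = 2 i \sqrt{402} \left(-1404 - 947\right) = 2 i \sqrt{402} \left(-2351\right) = - 4702 i \sqrt{402}$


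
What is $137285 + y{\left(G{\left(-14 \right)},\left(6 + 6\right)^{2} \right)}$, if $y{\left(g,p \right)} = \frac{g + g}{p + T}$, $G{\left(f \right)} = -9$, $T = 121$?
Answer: $\frac{36380507}{265} \approx 1.3729 \cdot 10^{5}$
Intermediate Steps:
$y{\left(g,p \right)} = \frac{2 g}{121 + p}$ ($y{\left(g,p \right)} = \frac{g + g}{p + 121} = \frac{2 g}{121 + p}$)
$137285 + y{\left(G{\left(-14 \right)},\left(6 + 6\right)^{2} \right)} = 137285 + 2 \left(-9\right) \frac{1}{121 + \left(6 + 6\right)^{2}} = 137285 + 2 \left(-9\right) \frac{1}{121 + 12^{2}} = 137285 + 2 \left(-9\right) \frac{1}{121 + 144} = 137285 + 2 \left(-9\right) \frac{1}{265} = 137285 - \frac{18}{265} = \frac{36380507}{265}$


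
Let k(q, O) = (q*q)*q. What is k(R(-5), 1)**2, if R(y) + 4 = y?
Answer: 531441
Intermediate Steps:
R(y) = -4 + y
k(q, O) = q**3 (k(q, O) = q**2*q = q**3)
k(R(-5), 1)**2 = ((-4 - 5)**3)**2 = ((-9)**3)**2 = (-729)**2 = 531441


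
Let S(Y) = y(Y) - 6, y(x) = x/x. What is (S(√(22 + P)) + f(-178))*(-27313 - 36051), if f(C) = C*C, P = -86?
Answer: -2007308156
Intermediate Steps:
f(C) = C²
y(x) = 1
S(Y) = -5 (S(Y) = 1 - 6 = -5)
(S(√(22 + P)) + f(-178))*(-27313 - 36051) = (-5 + (-178)²)*(-27313 - 36051) = (-5 + 31684)*(-63364) = 31679*(-63364) = -2007308156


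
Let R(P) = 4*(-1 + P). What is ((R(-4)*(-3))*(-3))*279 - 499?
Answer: -50719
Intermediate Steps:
R(P) = -4 + 4*P
((R(-4)*(-3))*(-3))*279 - 499 = (((-4 + 4*(-4))*(-3))*(-3))*279 - 499 = (((-4 - 16)*(-3))*(-3))*279 - 499 = (-20*(-3)*(-3))*279 - 499 = (60*(-3))*279 - 499 = -180*279 - 499 = -50220 - 499 = -50719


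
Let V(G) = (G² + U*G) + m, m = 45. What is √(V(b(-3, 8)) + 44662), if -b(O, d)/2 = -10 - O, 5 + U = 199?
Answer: 3*√5291 ≈ 218.22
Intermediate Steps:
U = 194 (U = -5 + 199 = 194)
b(O, d) = 20 + 2*O (b(O, d) = -2*(-10 - O) = 20 + 2*O)
V(G) = 45 + G² + 194*G (V(G) = (G² + 194*G) + 45 = 45 + G² + 194*G)
√(V(b(-3, 8)) + 44662) = √((45 + (20 + 2*(-3))² + 194*(20 + 2*(-3))) + 44662) = √((45 + (20 - 6)² + 194*(20 - 6)) + 44662) = √((45 + 14² + 194*14) + 44662) = √((45 + 196 + 2716) + 44662) = √(2957 + 44662) = √47619 = 3*√5291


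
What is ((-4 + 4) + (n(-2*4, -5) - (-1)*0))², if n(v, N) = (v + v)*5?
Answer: 6400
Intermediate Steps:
n(v, N) = 10*v (n(v, N) = (2*v)*5 = 10*v)
((-4 + 4) + (n(-2*4, -5) - (-1)*0))² = ((-4 + 4) + (10*(-2*4) - (-1)*0))² = (0 + (10*(-8) - 1*0))² = (0 + (-80 + 0))² = (0 - 80)² = (-80)² = 6400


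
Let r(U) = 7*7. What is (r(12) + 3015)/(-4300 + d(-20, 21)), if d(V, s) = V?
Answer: -383/540 ≈ -0.70926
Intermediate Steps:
r(U) = 49
(r(12) + 3015)/(-4300 + d(-20, 21)) = (49 + 3015)/(-4300 - 20) = 3064/(-4320) = 3064*(-1/4320) = -383/540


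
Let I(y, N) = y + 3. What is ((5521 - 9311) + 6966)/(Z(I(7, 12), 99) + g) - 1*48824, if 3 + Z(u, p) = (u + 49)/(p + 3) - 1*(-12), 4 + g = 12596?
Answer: -62756141512/1285361 ≈ -48824.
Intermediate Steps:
g = 12592 (g = -4 + 12596 = 12592)
I(y, N) = 3 + y
Z(u, p) = 9 + (49 + u)/(3 + p) (Z(u, p) = -3 + ((u + 49)/(p + 3) - 1*(-12)) = -3 + ((49 + u)/(3 + p) + 12) = -3 + (12 + (49 + u)/(3 + p)) = 9 + (49 + u)/(3 + p))
((5521 - 9311) + 6966)/(Z(I(7, 12), 99) + g) - 1*48824 = ((5521 - 9311) + 6966)/((76 + (3 + 7) + 9*99)/(3 + 99) + 12592) - 1*48824 = (-3790 + 6966)/((76 + 10 + 891)/102 + 12592) - 48824 = 3176/((1/102)*977 + 12592) - 48824 = 3176/(977/102 + 12592) - 48824 = 3176/(1285361/102) - 48824 = 3176*(102/1285361) - 48824 = 323952/1285361 - 48824 = -62756141512/1285361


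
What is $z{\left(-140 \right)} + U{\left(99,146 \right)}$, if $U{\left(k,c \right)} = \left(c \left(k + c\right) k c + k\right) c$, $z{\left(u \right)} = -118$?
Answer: $75484873016$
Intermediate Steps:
$U{\left(k,c \right)} = c \left(k + k c^{2} \left(c + k\right)\right)$ ($U{\left(k,c \right)} = \left(c \left(c + k\right) k c + k\right) c = \left(c k \left(c + k\right) c + k\right) c = \left(k c^{2} \left(c + k\right) + k\right) c = \left(k + k c^{2} \left(c + k\right)\right) c = c \left(k + k c^{2} \left(c + k\right)\right)$)
$z{\left(-140 \right)} + U{\left(99,146 \right)} = -118 + 146 \cdot 99 \left(1 + 146^{3} + 99 \cdot 146^{2}\right) = -118 + 146 \cdot 99 \left(1 + 3112136 + 99 \cdot 21316\right) = -118 + 146 \cdot 99 \left(1 + 3112136 + 2110284\right) = -118 + 146 \cdot 99 \cdot 5222421 = -118 + 75484873134 = 75484873016$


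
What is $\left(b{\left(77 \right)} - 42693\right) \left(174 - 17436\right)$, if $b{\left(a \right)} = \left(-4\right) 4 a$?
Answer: $758233350$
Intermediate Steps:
$b{\left(a \right)} = - 16 a$
$\left(b{\left(77 \right)} - 42693\right) \left(174 - 17436\right) = \left(\left(-16\right) 77 - 42693\right) \left(174 - 17436\right) = \left(-1232 - 42693\right) \left(-17262\right) = \left(-43925\right) \left(-17262\right) = 758233350$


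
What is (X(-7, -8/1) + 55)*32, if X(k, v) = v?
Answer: 1504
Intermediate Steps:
(X(-7, -8/1) + 55)*32 = (-8/1 + 55)*32 = (-8*1 + 55)*32 = (-8 + 55)*32 = 47*32 = 1504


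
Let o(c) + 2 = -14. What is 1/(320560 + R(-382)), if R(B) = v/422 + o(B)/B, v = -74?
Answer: 40301/12918883181 ≈ 3.1195e-6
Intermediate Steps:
o(c) = -16 (o(c) = -2 - 14 = -16)
R(B) = -37/211 - 16/B (R(B) = -74/422 - 16/B = -74*1/422 - 16/B = -37/211 - 16/B)
1/(320560 + R(-382)) = 1/(320560 + (-37/211 - 16/(-382))) = 1/(320560 + (-37/211 - 16*(-1/382))) = 1/(320560 + (-37/211 + 8/191)) = 1/(320560 - 5379/40301) = 1/(12918883181/40301) = 40301/12918883181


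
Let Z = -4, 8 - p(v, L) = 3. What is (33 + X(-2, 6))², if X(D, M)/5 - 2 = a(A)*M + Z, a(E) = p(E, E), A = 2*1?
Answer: 29929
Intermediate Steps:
A = 2
p(v, L) = 5 (p(v, L) = 8 - 1*3 = 8 - 3 = 5)
a(E) = 5
X(D, M) = -10 + 25*M (X(D, M) = 10 + 5*(5*M - 4) = 10 + 5*(-4 + 5*M) = 10 + (-20 + 25*M) = -10 + 25*M)
(33 + X(-2, 6))² = (33 + (-10 + 25*6))² = (33 + (-10 + 150))² = (33 + 140)² = 173² = 29929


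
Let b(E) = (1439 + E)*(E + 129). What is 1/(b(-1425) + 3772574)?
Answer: 1/3754430 ≈ 2.6635e-7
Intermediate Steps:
b(E) = (129 + E)*(1439 + E) (b(E) = (1439 + E)*(129 + E) = (129 + E)*(1439 + E))
1/(b(-1425) + 3772574) = 1/((185631 + (-1425)² + 1568*(-1425)) + 3772574) = 1/((185631 + 2030625 - 2234400) + 3772574) = 1/(-18144 + 3772574) = 1/3754430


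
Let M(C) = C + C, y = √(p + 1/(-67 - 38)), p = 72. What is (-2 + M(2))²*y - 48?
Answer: -48 + 4*√793695/105 ≈ -14.061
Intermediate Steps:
y = √793695/105 (y = √(72 + 1/(-67 - 38)) = √(72 + 1/(-105)) = √(72 - 1/105) = √(7559/105) = √793695/105 ≈ 8.4847)
M(C) = 2*C
(-2 + M(2))²*y - 48 = (-2 + 2*2)²*(√793695/105) - 48 = (-2 + 4)²*(√793695/105) - 48 = 2²*(√793695/105) - 48 = 4*(√793695/105) - 48 = 4*√793695/105 - 48 = -48 + 4*√793695/105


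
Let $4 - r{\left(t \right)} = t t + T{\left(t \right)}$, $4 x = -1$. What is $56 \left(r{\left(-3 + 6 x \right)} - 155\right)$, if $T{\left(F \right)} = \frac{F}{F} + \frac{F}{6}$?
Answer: $-9604$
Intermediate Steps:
$x = - \frac{1}{4}$ ($x = \frac{1}{4} \left(-1\right) = - \frac{1}{4} \approx -0.25$)
$T{\left(F \right)} = 1 + \frac{F}{6}$ ($T{\left(F \right)} = 1 + F \frac{1}{6} = 1 + \frac{F}{6}$)
$r{\left(t \right)} = 3 - t^{2} - \frac{t}{6}$ ($r{\left(t \right)} = 4 - \left(t t + \left(1 + \frac{t}{6}\right)\right) = 4 - \left(t^{2} + \left(1 + \frac{t}{6}\right)\right) = 4 - \left(1 + t^{2} + \frac{t}{6}\right) = 3 - t^{2} - \frac{t}{6}$)
$56 \left(r{\left(-3 + 6 x \right)} - 155\right) = 56 \left(\left(3 - \left(-3 + 6 \left(- \frac{1}{4}\right)\right)^{2} - \frac{-3 + 6 \left(- \frac{1}{4}\right)}{6}\right) - 155\right) = 56 \left(\left(3 - \left(-3 - \frac{3}{2}\right)^{2} - \frac{-3 - \frac{3}{2}}{6}\right) - 155\right) = 56 \left(\left(3 - \left(- \frac{9}{2}\right)^{2} - - \frac{3}{4}\right) - 155\right) = 56 \left(\left(3 - \frac{81}{4} + \frac{3}{4}\right) - 155\right) = 56 \left(- \frac{33}{2} - 155\right) = 56 \left(- \frac{343}{2}\right) = -9604$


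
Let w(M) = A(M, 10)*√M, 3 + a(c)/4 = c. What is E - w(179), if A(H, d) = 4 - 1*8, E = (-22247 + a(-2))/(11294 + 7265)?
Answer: -22267/18559 + 4*√179 ≈ 52.317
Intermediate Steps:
a(c) = -12 + 4*c
E = -22267/18559 (E = (-22247 + (-12 + 4*(-2)))/(11294 + 7265) = (-22247 + (-12 - 8))/18559 = (-22247 - 20)*(1/18559) = -22267*1/18559 = -22267/18559 ≈ -1.1998)
A(H, d) = -4 (A(H, d) = 4 - 8 = -4)
w(M) = -4*√M
E - w(179) = -22267/18559 - (-4)*√179 = -22267/18559 + 4*√179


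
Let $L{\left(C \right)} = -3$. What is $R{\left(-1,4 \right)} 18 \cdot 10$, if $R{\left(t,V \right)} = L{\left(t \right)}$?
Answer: $-540$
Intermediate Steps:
$R{\left(t,V \right)} = -3$
$R{\left(-1,4 \right)} 18 \cdot 10 = \left(-3\right) 18 \cdot 10 = \left(-54\right) 10 = -540$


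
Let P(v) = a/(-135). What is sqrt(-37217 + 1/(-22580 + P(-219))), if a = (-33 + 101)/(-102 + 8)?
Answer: I*sqrt(763927747603016566022)/143270066 ≈ 192.92*I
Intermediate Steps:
a = -34/47 (a = 68/(-94) = 68*(-1/94) = -34/47 ≈ -0.72340)
P(v) = 34/6345 (P(v) = -34/47/(-135) = -34/47*(-1/135) = 34/6345)
sqrt(-37217 + 1/(-22580 + P(-219))) = sqrt(-37217 + 1/(-22580 + 34/6345)) = sqrt(-37217 + 1/(-143270066/6345)) = sqrt(-37217 - 6345/143270066) = sqrt(-5332082052667/143270066) = I*sqrt(763927747603016566022)/143270066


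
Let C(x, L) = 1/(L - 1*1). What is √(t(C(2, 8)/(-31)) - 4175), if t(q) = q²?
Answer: I*√196596574/217 ≈ 64.614*I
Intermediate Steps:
C(x, L) = 1/(-1 + L) (C(x, L) = 1/(L - 1) = 1/(-1 + L))
√(t(C(2, 8)/(-31)) - 4175) = √((1/((-1 + 8)*(-31)))² - 4175) = √((-1/31/7)² - 4175) = √(((⅐)*(-1/31))² - 4175) = √((-1/217)² - 4175) = √(1/47089 - 4175) = √(-196596574/47089) = I*√196596574/217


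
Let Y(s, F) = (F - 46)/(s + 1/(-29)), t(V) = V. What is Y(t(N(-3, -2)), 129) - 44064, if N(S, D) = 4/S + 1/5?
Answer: -22420617/508 ≈ -44135.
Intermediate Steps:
N(S, D) = 1/5 + 4/S (N(S, D) = 4/S + 1*(1/5) = 4/S + 1/5 = 1/5 + 4/S)
Y(s, F) = (-46 + F)/(-1/29 + s) (Y(s, F) = (-46 + F)/(s - 1/29) = (-46 + F)/(-1/29 + s))
Y(t(N(-3, -2)), 129) - 44064 = 29*(-46 + 129)/(-1 + 29*((1/5)*(20 - 3)/(-3))) - 44064 = 29*83/(-1 + 29*((1/5)*(-1/3)*17)) - 44064 = 29*83/(-1 + 29*(-17/15)) - 44064 = 29*83/(-1 - 493/15) - 44064 = 29*83/(-508/15) - 44064 = 29*(-15/508)*83 - 44064 = -36105/508 - 44064 = -22420617/508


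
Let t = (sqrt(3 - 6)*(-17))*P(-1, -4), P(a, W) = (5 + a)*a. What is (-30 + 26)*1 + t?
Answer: -4 + 68*I*sqrt(3) ≈ -4.0 + 117.78*I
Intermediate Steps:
P(a, W) = a*(5 + a)
t = 68*I*sqrt(3) (t = (sqrt(3 - 6)*(-17))*(-(5 - 1)) = (sqrt(-3)*(-17))*(-1*4) = ((I*sqrt(3))*(-17))*(-4) = -17*I*sqrt(3)*(-4) = 68*I*sqrt(3) ≈ 117.78*I)
(-30 + 26)*1 + t = (-30 + 26)*1 + 68*I*sqrt(3) = -4*1 + 68*I*sqrt(3) = -4 + 68*I*sqrt(3)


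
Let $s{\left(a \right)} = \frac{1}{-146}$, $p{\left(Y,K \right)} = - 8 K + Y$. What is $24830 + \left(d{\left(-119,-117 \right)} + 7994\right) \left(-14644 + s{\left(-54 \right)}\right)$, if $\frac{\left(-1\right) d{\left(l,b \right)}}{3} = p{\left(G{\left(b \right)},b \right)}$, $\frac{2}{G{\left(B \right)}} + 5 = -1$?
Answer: $- \frac{11086310495}{146} \approx -7.5934 \cdot 10^{7}$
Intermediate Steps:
$G{\left(B \right)} = - \frac{1}{3}$ ($G{\left(B \right)} = \frac{2}{-5 - 1} = \frac{2}{-6} = 2 \left(- \frac{1}{6}\right) = - \frac{1}{3}$)
$p{\left(Y,K \right)} = Y - 8 K$
$s{\left(a \right)} = - \frac{1}{146}$
$d{\left(l,b \right)} = 1 + 24 b$ ($d{\left(l,b \right)} = - 3 \left(- \frac{1}{3} - 8 b\right) = 1 + 24 b$)
$24830 + \left(d{\left(-119,-117 \right)} + 7994\right) \left(-14644 + s{\left(-54 \right)}\right) = 24830 + \left(\left(1 + 24 \left(-117\right)\right) + 7994\right) \left(-14644 - \frac{1}{146}\right) = 24830 + \left(\left(1 - 2808\right) + 7994\right) \left(- \frac{2138025}{146}\right) = 24830 + \left(-2807 + 7994\right) \left(- \frac{2138025}{146}\right) = 24830 + 5187 \left(- \frac{2138025}{146}\right) = 24830 - \frac{11089935675}{146} = - \frac{11086310495}{146}$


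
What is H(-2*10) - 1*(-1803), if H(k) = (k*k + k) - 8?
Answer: 2175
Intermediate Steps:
H(k) = -8 + k + k² (H(k) = (k² + k) - 8 = (k + k²) - 8 = -8 + k + k²)
H(-2*10) - 1*(-1803) = (-8 - 2*10 + (-2*10)²) - 1*(-1803) = (-8 - 20 + (-20)²) + 1803 = (-8 - 20 + 400) + 1803 = 372 + 1803 = 2175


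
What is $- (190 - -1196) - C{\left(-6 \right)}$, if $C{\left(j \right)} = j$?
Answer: $-1380$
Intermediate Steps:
$- (190 - -1196) - C{\left(-6 \right)} = - (190 - -1196) - -6 = - (190 + 1196) + 6 = \left(-1\right) 1386 + 6 = -1386 + 6 = -1380$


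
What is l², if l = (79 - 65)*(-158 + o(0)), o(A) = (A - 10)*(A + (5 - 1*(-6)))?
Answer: 14077504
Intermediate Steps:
o(A) = (-10 + A)*(11 + A) (o(A) = (-10 + A)*(A + (5 + 6)) = (-10 + A)*(A + 11) = (-10 + A)*(11 + A))
l = -3752 (l = (79 - 65)*(-158 + (-110 + 0 + 0²)) = 14*(-158 + (-110 + 0 + 0)) = 14*(-158 - 110) = 14*(-268) = -3752)
l² = (-3752)² = 14077504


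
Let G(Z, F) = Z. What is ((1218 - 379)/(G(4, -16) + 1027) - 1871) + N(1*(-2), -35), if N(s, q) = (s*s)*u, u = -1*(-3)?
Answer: -1915790/1031 ≈ -1858.2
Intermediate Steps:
u = 3
N(s, q) = 3*s² (N(s, q) = (s*s)*3 = s²*3 = 3*s²)
((1218 - 379)/(G(4, -16) + 1027) - 1871) + N(1*(-2), -35) = ((1218 - 379)/(4 + 1027) - 1871) + 3*(1*(-2))² = (839/1031 - 1871) + 3*(-2)² = (839*(1/1031) - 1871) + 3*4 = (839/1031 - 1871) + 12 = -1928162/1031 + 12 = -1915790/1031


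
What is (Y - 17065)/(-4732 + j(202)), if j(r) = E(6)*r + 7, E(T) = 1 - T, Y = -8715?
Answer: 5156/1147 ≈ 4.4952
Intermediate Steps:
j(r) = 7 - 5*r (j(r) = (1 - 1*6)*r + 7 = (1 - 6)*r + 7 = -5*r + 7 = 7 - 5*r)
(Y - 17065)/(-4732 + j(202)) = (-8715 - 17065)/(-4732 + (7 - 5*202)) = -25780/(-4732 + (7 - 1010)) = -25780/(-4732 - 1003) = -25780/(-5735) = -25780*(-1/5735) = 5156/1147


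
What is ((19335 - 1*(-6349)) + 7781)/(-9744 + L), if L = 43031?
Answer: 33465/33287 ≈ 1.0053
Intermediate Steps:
((19335 - 1*(-6349)) + 7781)/(-9744 + L) = ((19335 - 1*(-6349)) + 7781)/(-9744 + 43031) = ((19335 + 6349) + 7781)/33287 = (25684 + 7781)*(1/33287) = 33465*(1/33287) = 33465/33287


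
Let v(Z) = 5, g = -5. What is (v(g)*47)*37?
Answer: 8695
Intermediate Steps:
(v(g)*47)*37 = (5*47)*37 = 235*37 = 8695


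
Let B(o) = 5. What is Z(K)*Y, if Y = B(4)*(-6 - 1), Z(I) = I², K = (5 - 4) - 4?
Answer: -315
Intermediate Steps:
K = -3 (K = 1 - 4 = -3)
Y = -35 (Y = 5*(-6 - 1) = 5*(-7) = -35)
Z(K)*Y = (-3)²*(-35) = 9*(-35) = -315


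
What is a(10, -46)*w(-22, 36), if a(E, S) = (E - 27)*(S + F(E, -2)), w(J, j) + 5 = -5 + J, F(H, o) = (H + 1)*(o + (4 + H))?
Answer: 46784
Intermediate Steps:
F(H, o) = (1 + H)*(4 + H + o)
w(J, j) = -10 + J (w(J, j) = -5 + (-5 + J) = -10 + J)
a(E, S) = (-27 + E)*(2 + S + E² + 3*E) (a(E, S) = (E - 27)*(S + (4 - 2 + E² + 5*E + E*(-2))) = (-27 + E)*(S + (4 - 2 + E² + 5*E - 2*E)) = (-27 + E)*(S + (2 + E² + 3*E)) = (-27 + E)*(2 + S + E² + 3*E))
a(10, -46)*w(-22, 36) = (-54 + 10³ - 79*10 - 27*(-46) - 24*10² + 10*(-46))*(-10 - 22) = (-54 + 1000 - 790 + 1242 - 24*100 - 460)*(-32) = (-54 + 1000 - 790 + 1242 - 2400 - 460)*(-32) = -1462*(-32) = 46784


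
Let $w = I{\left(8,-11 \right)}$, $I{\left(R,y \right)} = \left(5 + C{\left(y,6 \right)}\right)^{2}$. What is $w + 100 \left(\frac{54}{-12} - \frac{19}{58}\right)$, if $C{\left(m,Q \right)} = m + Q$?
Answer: $- \frac{14000}{29} \approx -482.76$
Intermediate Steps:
$C{\left(m,Q \right)} = Q + m$
$I{\left(R,y \right)} = \left(11 + y\right)^{2}$ ($I{\left(R,y \right)} = \left(5 + \left(6 + y\right)\right)^{2} = \left(11 + y\right)^{2}$)
$w = 0$ ($w = \left(11 - 11\right)^{2} = 0^{2} = 0$)
$w + 100 \left(\frac{54}{-12} - \frac{19}{58}\right) = 0 + 100 \left(\frac{54}{-12} - \frac{19}{58}\right) = 0 + 100 \left(54 \left(- \frac{1}{12}\right) - \frac{19}{58}\right) = 0 + 100 \left(- \frac{9}{2} - \frac{19}{58}\right) = 0 + 100 \left(- \frac{140}{29}\right) = 0 - \frac{14000}{29} = - \frac{14000}{29}$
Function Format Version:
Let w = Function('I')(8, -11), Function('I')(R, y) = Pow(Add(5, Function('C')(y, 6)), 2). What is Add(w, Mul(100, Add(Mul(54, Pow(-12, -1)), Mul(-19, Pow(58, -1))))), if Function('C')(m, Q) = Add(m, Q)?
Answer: Rational(-14000, 29) ≈ -482.76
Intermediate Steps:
Function('C')(m, Q) = Add(Q, m)
Function('I')(R, y) = Pow(Add(11, y), 2) (Function('I')(R, y) = Pow(Add(5, Add(6, y)), 2) = Pow(Add(11, y), 2))
w = 0 (w = Pow(Add(11, -11), 2) = Pow(0, 2) = 0)
Add(w, Mul(100, Add(Mul(54, Pow(-12, -1)), Mul(-19, Pow(58, -1))))) = Add(0, Mul(100, Add(Mul(54, Pow(-12, -1)), Mul(-19, Pow(58, -1))))) = Add(0, Mul(100, Add(Mul(54, Rational(-1, 12)), Mul(-19, Rational(1, 58))))) = Add(0, Mul(100, Add(Rational(-9, 2), Rational(-19, 58)))) = Add(0, Mul(100, Rational(-140, 29))) = Add(0, Rational(-14000, 29)) = Rational(-14000, 29)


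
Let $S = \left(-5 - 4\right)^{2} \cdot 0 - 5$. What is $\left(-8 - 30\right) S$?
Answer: $190$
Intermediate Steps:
$S = -5$ ($S = \left(-9\right)^{2} \cdot 0 - 5 = 81 \cdot 0 - 5 = 0 - 5 = -5$)
$\left(-8 - 30\right) S = \left(-8 - 30\right) \left(-5\right) = \left(-38\right) \left(-5\right) = 190$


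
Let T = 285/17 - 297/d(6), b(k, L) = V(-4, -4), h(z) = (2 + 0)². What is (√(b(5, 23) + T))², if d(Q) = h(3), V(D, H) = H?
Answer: -4181/68 ≈ -61.485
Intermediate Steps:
h(z) = 4 (h(z) = 2² = 4)
b(k, L) = -4
d(Q) = 4
T = -3909/68 (T = 285/17 - 297/4 = -3909/68 ≈ -57.485)
(√(b(5, 23) + T))² = (√(-4 - 3909/68))² = (√(-4181/68))² = (I*√71077/34)² = -4181/68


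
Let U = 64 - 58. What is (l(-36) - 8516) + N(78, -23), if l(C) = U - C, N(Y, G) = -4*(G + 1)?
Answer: -8386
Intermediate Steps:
U = 6
N(Y, G) = -4 - 4*G (N(Y, G) = -4*(1 + G) = -4 - 4*G)
l(C) = 6 - C
(l(-36) - 8516) + N(78, -23) = ((6 - 1*(-36)) - 8516) + (-4 - 4*(-23)) = ((6 + 36) - 8516) + (-4 + 92) = (42 - 8516) + 88 = -8474 + 88 = -8386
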